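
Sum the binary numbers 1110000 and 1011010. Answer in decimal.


1110000 + 1011010 = 11001010 = 202

202


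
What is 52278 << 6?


0b1100110000110110 << 6 = 0b1100110000110110000000 = 3345792

3345792


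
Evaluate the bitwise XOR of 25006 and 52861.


0b110000110101110 ^ 0b1100111001111101 = 0b1010111111010011 = 45011

45011


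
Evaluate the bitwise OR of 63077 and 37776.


0b1111011001100101 | 0b1001001110010000 = 0b1111011111110101 = 63477

63477


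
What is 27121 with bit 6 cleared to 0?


27121 & ~(1 << 6) = 27057

27057


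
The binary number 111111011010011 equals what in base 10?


111111011010011 in decimal = 32467

32467


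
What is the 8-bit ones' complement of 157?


157 ^ 255 = 98

98


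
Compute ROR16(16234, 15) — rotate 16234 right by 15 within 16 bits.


Rotate 0b11111101101010 right by 15 (16-bit) = 0b111111011010100 = 32468

32468


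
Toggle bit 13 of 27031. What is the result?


27031 ^ (1 << 13) = 27031 ^ 8192 = 18839

18839


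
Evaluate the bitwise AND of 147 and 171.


0b10010011 & 0b10101011 = 0b10000011 = 131

131


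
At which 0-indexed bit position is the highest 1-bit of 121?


0b1111001. Highest set bit at position 6

6


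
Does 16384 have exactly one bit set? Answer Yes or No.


0b100000000000000. Only one bit set => Yes

Yes


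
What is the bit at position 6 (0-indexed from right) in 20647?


0b101000010100111, position 6 = 0

0


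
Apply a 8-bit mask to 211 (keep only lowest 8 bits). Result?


211 & 255 = 211

211


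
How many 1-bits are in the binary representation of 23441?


0b101101110010001 has 8 set bits

8


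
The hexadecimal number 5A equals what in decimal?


5A hex = 90 decimal

90


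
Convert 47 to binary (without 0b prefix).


47 = 101111 in binary

101111


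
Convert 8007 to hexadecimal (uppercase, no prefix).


8007 = 1F47 hex

1F47


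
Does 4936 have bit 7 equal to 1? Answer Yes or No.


0b1001101001000, bit 7 = 0. No

No


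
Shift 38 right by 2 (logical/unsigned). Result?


0b100110 >> 2 = 0b1001 = 9

9


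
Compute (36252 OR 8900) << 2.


Step 1: 36252 | 8900 = 45020
Step 2: 45020 << 2 = 180080

180080


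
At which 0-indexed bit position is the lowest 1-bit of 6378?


0b1100011101010. Lowest set bit at position 1

1


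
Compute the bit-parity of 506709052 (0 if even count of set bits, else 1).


0b11110001100111100010000111100 has 15 ones => parity 1

1


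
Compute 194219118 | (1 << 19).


194219118 | (1 << 19) = 194219118 | 524288 = 194743406

194743406


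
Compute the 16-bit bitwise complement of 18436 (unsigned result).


~0b100100000000100 = 0b1011011111111011 = 47099 (16-bit unsigned)

47099


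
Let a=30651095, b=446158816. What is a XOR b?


30651095 ^ 446158816 = 457467191

457467191


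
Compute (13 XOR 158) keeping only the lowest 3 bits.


Step 1: 13 ^ 158 = 147
Step 2: 147 & 7 = 3

3


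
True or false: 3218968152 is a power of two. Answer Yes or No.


0b10111111110111011000111001011000. Multiple bits set => No

No


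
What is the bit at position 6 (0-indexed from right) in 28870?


0b111000011000110, position 6 = 1

1


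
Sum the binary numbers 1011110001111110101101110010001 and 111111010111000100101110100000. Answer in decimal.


1011110001111110101101110010001 + 111111010111000100101110100000 = 10011101100110111010011100110001 = 2644223793

2644223793


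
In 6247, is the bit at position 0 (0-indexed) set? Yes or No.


0b1100001100111, bit 0 = 1. Yes

Yes


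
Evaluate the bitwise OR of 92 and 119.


0b1011100 | 0b1110111 = 0b1111111 = 127

127


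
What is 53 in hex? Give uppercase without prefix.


53 = 35 hex

35


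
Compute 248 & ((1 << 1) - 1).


248 & 1 = 0

0


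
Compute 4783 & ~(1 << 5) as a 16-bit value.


4783 & ~(1 << 5) = 4751

4751


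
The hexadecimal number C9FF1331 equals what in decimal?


C9FF1331 hex = 3388937009 decimal

3388937009


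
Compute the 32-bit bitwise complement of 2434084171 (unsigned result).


~0b10010001000101010010110101001011 = 0b1101110111010101101001010110100 = 1860883124 (32-bit unsigned)

1860883124


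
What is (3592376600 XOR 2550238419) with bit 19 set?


Step 1: 3592376600 ^ 2550238419 = 1310645707
Step 2: 1310645707 | (1 << 19) = 1310645707 | 524288 = 1310645707

1310645707


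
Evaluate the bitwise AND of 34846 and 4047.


0b1000100000011110 & 0b111111001111 = 0b100000001110 = 2062

2062


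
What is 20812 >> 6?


0b101000101001100 >> 6 = 0b101000101 = 325

325


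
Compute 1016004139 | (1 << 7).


1016004139 | (1 << 7) = 1016004139 | 128 = 1016004267

1016004267


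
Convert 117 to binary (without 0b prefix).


117 = 1110101 in binary

1110101


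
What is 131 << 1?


0b10000011 << 1 = 0b100000110 = 262

262


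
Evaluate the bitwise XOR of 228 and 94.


0b11100100 ^ 0b1011110 = 0b10111010 = 186

186


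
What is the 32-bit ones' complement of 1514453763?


1514453763 ^ 4294967295 = 2780513532

2780513532


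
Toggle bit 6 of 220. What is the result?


220 ^ (1 << 6) = 220 ^ 64 = 156

156


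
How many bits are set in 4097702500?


0b11110100001111011111101001100100 has 19 set bits

19


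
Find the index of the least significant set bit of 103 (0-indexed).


0b1100111. Lowest set bit at position 0

0


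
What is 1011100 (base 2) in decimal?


1011100 in decimal = 92

92


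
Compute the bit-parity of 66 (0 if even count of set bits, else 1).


0b1000010 has 2 ones => parity 0

0


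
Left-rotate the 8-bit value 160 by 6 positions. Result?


Rotate 0b10100000 left by 6 (8-bit) = 0b101000 = 40

40


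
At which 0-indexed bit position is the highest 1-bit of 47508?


0b1011100110010100. Highest set bit at position 15

15


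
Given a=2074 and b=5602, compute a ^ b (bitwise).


2074 ^ 5602 = 7672

7672


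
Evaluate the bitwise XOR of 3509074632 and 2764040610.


0b11010001001010000011101011001000 ^ 0b10100100101111111110100110100010 = 0b1110101100101111101001101101010 = 1972884330

1972884330


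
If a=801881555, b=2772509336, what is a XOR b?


801881555 ^ 2772509336 = 2324340555

2324340555


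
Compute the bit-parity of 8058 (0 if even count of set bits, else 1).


0b1111101111010 has 10 ones => parity 0

0


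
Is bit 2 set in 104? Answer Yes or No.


0b1101000, bit 2 = 0. No

No


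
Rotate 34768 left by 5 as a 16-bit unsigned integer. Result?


Rotate 0b1000011111010000 left by 5 (16-bit) = 0b1111101000010000 = 64016

64016


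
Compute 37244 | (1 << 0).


37244 | (1 << 0) = 37244 | 1 = 37245

37245


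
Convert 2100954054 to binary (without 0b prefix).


2100954054 = 1111101001110100000001111000110 in binary

1111101001110100000001111000110


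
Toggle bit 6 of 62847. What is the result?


62847 ^ (1 << 6) = 62847 ^ 64 = 62783

62783


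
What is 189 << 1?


0b10111101 << 1 = 0b101111010 = 378

378


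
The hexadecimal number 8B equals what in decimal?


8B hex = 139 decimal

139


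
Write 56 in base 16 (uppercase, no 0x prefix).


56 = 38 hex

38


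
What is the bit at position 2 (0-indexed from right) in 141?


0b10001101, position 2 = 1

1


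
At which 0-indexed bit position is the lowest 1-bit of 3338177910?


0b11000110111110001000110101110110. Lowest set bit at position 1

1


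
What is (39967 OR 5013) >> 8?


Step 1: 39967 | 5013 = 40863
Step 2: 40863 >> 8 = 159

159


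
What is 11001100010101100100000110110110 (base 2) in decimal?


11001100010101100100000110110110 in decimal = 3428204982

3428204982


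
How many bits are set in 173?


0b10101101 has 5 set bits

5


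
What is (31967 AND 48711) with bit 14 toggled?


Step 1: 31967 & 48711 = 15431
Step 2: 15431 ^ (1 << 14) = 15431 ^ 16384 = 31815

31815


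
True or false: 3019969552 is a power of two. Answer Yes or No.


0b10110100000000010001010000010000. Multiple bits set => No

No


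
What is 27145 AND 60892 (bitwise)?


0b110101000001001 & 0b1110110111011100 = 0b110100000001000 = 26632

26632


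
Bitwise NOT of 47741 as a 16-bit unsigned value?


~0b1011101001111101 = 0b100010110000010 = 17794 (16-bit unsigned)

17794


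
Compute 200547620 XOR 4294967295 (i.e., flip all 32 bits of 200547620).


200547620 ^ 4294967295 = 4094419675

4094419675


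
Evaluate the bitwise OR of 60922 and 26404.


0b1110110111111010 | 0b110011100100100 = 0b1110111111111110 = 61438

61438


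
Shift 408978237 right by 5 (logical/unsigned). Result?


0b11000011000001000001100111101 >> 5 = 0b110000110000010000011001 = 12780569

12780569


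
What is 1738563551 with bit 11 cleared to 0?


1738563551 & ~(1 << 11) = 1738561503

1738561503


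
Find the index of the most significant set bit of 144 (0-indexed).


0b10010000. Highest set bit at position 7

7


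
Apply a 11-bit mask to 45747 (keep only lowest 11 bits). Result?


45747 & 2047 = 691

691


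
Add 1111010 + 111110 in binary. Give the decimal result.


1111010 + 111110 = 10111000 = 184

184


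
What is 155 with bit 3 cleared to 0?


155 & ~(1 << 3) = 147

147


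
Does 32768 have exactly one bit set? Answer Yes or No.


0b1000000000000000. Only one bit set => Yes

Yes


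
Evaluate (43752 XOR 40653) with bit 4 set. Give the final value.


Step 1: 43752 ^ 40653 = 13349
Step 2: 13349 | (1 << 4) = 13349 | 16 = 13365

13365


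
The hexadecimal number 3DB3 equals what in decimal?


3DB3 hex = 15795 decimal

15795


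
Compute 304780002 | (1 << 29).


304780002 | (1 << 29) = 304780002 | 536870912 = 841650914

841650914


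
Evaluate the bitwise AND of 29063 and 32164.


0b111000110000111 & 0b111110110100100 = 0b111000110000100 = 29060

29060


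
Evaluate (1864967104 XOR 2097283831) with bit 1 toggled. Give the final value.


Step 1: 1864967104 ^ 2097283831 = 304816439
Step 2: 304816439 ^ (1 << 1) = 304816439 ^ 2 = 304816437

304816437


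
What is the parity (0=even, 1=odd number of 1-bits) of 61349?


0b1110111110100101 has 11 ones => parity 1

1


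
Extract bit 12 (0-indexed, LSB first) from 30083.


0b111010110000011, position 12 = 1

1


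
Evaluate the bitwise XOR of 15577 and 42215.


0b11110011011001 ^ 0b1010010011100111 = 0b1001100000111110 = 38974

38974


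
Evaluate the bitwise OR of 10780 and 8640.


0b10101000011100 | 0b10000111000000 = 0b10101111011100 = 11228

11228


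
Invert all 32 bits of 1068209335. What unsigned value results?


1068209335 ^ 4294967295 = 3226757960

3226757960


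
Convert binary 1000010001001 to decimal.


1000010001001 in decimal = 4233

4233


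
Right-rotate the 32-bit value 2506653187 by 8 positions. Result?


Rotate 0b10010101011010000111111000000011 right by 8 (32-bit) = 0b11100101010110100001111110 = 60123262

60123262


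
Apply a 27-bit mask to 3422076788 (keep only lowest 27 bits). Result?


3422076788 & 134217727 = 66633588

66633588


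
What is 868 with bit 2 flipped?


868 ^ (1 << 2) = 868 ^ 4 = 864

864


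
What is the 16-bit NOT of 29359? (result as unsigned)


~0b111001010101111 = 0b1000110101010000 = 36176 (16-bit unsigned)

36176


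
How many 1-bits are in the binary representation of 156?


0b10011100 has 4 set bits

4


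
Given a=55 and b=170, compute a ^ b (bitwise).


55 ^ 170 = 157

157


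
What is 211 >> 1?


0b11010011 >> 1 = 0b1101001 = 105

105


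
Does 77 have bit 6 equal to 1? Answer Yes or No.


0b1001101, bit 6 = 1. Yes

Yes


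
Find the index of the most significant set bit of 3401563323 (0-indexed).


0b11001010101111111011110010111011. Highest set bit at position 31

31


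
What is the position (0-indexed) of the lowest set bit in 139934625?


0b1000010101110011101110100001. Lowest set bit at position 0

0


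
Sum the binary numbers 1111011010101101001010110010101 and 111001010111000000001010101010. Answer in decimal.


1111011010101101001010110010101 + 111001010111000000001010101010 = 10110100101100101001100000111111 = 3031603263

3031603263


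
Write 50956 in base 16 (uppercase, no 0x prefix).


50956 = C70C hex

C70C


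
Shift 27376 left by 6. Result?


0b110101011110000 << 6 = 0b110101011110000000000 = 1752064

1752064


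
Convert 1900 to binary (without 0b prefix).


1900 = 11101101100 in binary

11101101100


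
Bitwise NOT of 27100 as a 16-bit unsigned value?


~0b110100111011100 = 0b1001011000100011 = 38435 (16-bit unsigned)

38435


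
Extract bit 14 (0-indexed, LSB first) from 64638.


0b1111110001111110, position 14 = 1

1


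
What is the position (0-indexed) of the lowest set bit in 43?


0b101011. Lowest set bit at position 0

0


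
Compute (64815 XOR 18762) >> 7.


Step 1: 64815 ^ 18762 = 46181
Step 2: 46181 >> 7 = 360

360


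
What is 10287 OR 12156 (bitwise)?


0b10100000101111 | 0b10111101111100 = 0b10111101111111 = 12159

12159


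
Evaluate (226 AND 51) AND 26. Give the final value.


Step 1: 226 & 51 = 34
Step 2: 34 & 26 = 2

2


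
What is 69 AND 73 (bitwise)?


0b1000101 & 0b1001001 = 0b1000001 = 65

65


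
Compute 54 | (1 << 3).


54 | (1 << 3) = 54 | 8 = 62

62


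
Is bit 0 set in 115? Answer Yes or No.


0b1110011, bit 0 = 1. Yes

Yes


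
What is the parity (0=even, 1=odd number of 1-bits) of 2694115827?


0b10100000100101001111000111110011 has 16 ones => parity 0

0


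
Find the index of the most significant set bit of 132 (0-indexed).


0b10000100. Highest set bit at position 7

7


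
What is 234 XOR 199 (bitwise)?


0b11101010 ^ 0b11000111 = 0b101101 = 45

45


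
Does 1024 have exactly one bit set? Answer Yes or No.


0b10000000000. Only one bit set => Yes

Yes


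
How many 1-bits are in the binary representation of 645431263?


0b100110011110000111111111011111 has 21 set bits

21


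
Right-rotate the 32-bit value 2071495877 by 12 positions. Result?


Rotate 0b1111011011110001000010011000101 right by 12 (32-bit) = 0b1001100010101111011011110001000 = 1280817032

1280817032


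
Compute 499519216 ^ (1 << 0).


499519216 ^ (1 << 0) = 499519216 ^ 1 = 499519217

499519217


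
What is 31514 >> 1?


0b111101100011010 >> 1 = 0b11110110001101 = 15757

15757


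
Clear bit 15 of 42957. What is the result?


42957 & ~(1 << 15) = 10189

10189


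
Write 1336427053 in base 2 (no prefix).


1336427053 = 1001111101010000100001000101101 in binary

1001111101010000100001000101101


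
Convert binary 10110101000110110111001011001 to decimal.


10110101000110110111001011001 in decimal = 379809369

379809369


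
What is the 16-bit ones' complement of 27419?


27419 ^ 65535 = 38116

38116


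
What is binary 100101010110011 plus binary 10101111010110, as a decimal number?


100101010110011 + 10101111010110 = 111011010001001 = 30345

30345


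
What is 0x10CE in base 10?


10CE hex = 4302 decimal

4302


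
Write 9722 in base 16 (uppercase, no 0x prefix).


9722 = 25FA hex

25FA


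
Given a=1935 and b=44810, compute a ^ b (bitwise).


1935 ^ 44810 = 43141

43141


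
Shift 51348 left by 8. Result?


0b1100100010010100 << 8 = 0b110010001001010000000000 = 13145088

13145088


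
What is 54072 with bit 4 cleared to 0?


54072 & ~(1 << 4) = 54056

54056


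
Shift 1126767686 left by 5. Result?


0b1000011001010010001110001000110 << 5 = 0b100001100101001000111000100011000000 = 36056565952

36056565952


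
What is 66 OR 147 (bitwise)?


0b1000010 | 0b10010011 = 0b11010011 = 211

211


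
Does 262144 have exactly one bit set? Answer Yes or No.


0b1000000000000000000. Only one bit set => Yes

Yes


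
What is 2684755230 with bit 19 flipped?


2684755230 ^ (1 << 19) = 2684755230 ^ 524288 = 2685279518

2685279518


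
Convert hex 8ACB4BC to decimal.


8ACB4BC hex = 145536188 decimal

145536188


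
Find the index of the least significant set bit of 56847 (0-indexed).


0b1101111000001111. Lowest set bit at position 0

0


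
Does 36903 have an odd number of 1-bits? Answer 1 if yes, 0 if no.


0b1001000000100111 has 6 ones => parity 0

0


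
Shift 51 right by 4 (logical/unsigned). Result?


0b110011 >> 4 = 0b11 = 3

3


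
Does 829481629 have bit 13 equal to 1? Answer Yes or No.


0b110001011100001110001010011101, bit 13 = 1. Yes

Yes


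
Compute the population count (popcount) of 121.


0b1111001 has 5 set bits

5


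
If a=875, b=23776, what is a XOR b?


875 ^ 23776 = 24459

24459


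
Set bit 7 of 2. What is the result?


2 | (1 << 7) = 2 | 128 = 130

130


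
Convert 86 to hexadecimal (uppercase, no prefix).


86 = 56 hex

56


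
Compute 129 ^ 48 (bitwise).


0b10000001 ^ 0b110000 = 0b10110001 = 177

177


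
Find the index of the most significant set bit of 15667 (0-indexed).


0b11110100110011. Highest set bit at position 13

13


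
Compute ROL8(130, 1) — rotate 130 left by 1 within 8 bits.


Rotate 0b10000010 left by 1 (8-bit) = 0b101 = 5

5


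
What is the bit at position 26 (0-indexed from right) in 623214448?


0b100101001001010111111101110000, position 26 = 1

1


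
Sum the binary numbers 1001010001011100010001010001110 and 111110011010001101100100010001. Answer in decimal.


1001010001011100010001010001110 + 111110011010001101100100010001 = 10001000100101101111101110011111 = 2291596191

2291596191


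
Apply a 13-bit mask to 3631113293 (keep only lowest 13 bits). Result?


3631113293 & 8191 = 1101

1101


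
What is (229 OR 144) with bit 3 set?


Step 1: 229 | 144 = 245
Step 2: 245 | (1 << 3) = 245 | 8 = 253

253


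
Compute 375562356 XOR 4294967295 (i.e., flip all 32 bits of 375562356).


375562356 ^ 4294967295 = 3919404939

3919404939


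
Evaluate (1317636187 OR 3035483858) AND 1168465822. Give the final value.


Step 1: 1317636187 | 3035483858 = 4276997851
Step 2: 4276997851 & 1168465822 = 1151684250

1151684250


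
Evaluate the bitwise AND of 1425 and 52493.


0b10110010001 & 0b1100110100001101 = 0b10100000001 = 1281

1281


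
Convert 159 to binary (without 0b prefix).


159 = 10011111 in binary

10011111


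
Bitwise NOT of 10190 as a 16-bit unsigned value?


~0b10011111001110 = 0b1101100000110001 = 55345 (16-bit unsigned)

55345


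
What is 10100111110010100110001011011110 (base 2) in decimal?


10100111110010100110001011011110 in decimal = 2815058654

2815058654


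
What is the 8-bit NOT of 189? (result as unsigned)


~0b10111101 = 0b1000010 = 66 (8-bit unsigned)

66


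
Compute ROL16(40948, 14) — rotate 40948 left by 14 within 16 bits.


Rotate 0b1001111111110100 left by 14 (16-bit) = 0b10011111111101 = 10237

10237


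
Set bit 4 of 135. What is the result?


135 | (1 << 4) = 135 | 16 = 151

151


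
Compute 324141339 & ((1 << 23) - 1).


324141339 & 8388607 = 5374235

5374235


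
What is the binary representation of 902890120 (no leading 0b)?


902890120 = 110101110100010000001010001000 in binary

110101110100010000001010001000


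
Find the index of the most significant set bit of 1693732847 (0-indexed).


0b1100100111101000100111111101111. Highest set bit at position 30

30


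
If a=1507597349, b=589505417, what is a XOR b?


1507597349 ^ 589505417 = 2063548332

2063548332


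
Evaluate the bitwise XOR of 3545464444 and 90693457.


0b11010011010100110111111001111100 ^ 0b101011001111101111101010001 = 0b11010110001101001010000100101101 = 3593773357

3593773357


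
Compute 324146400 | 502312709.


0b10011010100100001010011100000 | 0b11101111100001010111100000101 = 0b11111111100101011111111100101 = 536002533

536002533


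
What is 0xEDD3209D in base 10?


EDD3209D hex = 3990036637 decimal

3990036637


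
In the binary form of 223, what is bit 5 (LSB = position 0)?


0b11011111, position 5 = 0

0


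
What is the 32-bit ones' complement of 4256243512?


4256243512 ^ 4294967295 = 38723783

38723783


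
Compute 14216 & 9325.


0b11011110001000 & 0b10010001101101 = 0b10010000001000 = 9224

9224


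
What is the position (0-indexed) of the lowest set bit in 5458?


0b1010101010010. Lowest set bit at position 1

1


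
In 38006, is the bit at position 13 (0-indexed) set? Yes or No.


0b1001010001110110, bit 13 = 0. No

No


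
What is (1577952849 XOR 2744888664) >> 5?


Step 1: 1577952849 ^ 2744888664 = 4254468873
Step 2: 4254468873 >> 5 = 132952152

132952152


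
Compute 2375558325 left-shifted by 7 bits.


0b10001101100110000010010010110101 << 7 = 0b100011011001100000100100101101010000000 = 304071465600

304071465600


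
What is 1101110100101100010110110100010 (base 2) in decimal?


1101110100101100010110110100010 in decimal = 1855335842

1855335842


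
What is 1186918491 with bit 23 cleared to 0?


1186918491 & ~(1 << 23) = 1178529883

1178529883


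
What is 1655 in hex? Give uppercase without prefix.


1655 = 677 hex

677


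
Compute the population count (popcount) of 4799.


0b1001010111111 has 9 set bits

9


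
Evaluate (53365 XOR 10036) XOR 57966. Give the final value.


Step 1: 53365 ^ 10036 = 63297
Step 2: 63297 ^ 57966 = 5423

5423


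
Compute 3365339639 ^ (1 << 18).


3365339639 ^ (1 << 18) = 3365339639 ^ 262144 = 3365077495

3365077495


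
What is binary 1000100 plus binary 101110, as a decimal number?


1000100 + 101110 = 1110010 = 114

114


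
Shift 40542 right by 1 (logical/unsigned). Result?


0b1001111001011110 >> 1 = 0b100111100101111 = 20271

20271


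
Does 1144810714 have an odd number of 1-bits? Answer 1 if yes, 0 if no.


0b1000100001111000110110011011010 has 15 ones => parity 1

1


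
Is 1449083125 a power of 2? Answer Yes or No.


0b1010110010111110100000011110101. Multiple bits set => No

No


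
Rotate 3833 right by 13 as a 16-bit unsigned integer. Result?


Rotate 0b111011111001 right by 13 (16-bit) = 0b111011111001000 = 30664

30664


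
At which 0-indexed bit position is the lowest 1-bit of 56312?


0b1101101111111000. Lowest set bit at position 3

3


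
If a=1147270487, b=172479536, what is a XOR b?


1147270487 ^ 172479536 = 1311121767

1311121767


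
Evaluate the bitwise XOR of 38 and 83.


0b100110 ^ 0b1010011 = 0b1110101 = 117

117


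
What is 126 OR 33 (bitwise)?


0b1111110 | 0b100001 = 0b1111111 = 127

127


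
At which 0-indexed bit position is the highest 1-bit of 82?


0b1010010. Highest set bit at position 6

6


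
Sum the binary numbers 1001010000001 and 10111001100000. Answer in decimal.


1001010000001 + 10111001100000 = 100000011100001 = 16609

16609


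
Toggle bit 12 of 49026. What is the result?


49026 ^ (1 << 12) = 49026 ^ 4096 = 44930

44930


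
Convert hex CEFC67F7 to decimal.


CEFC67F7 hex = 3472648183 decimal

3472648183


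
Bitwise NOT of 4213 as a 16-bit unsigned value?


~0b1000001110101 = 0b1110111110001010 = 61322 (16-bit unsigned)

61322


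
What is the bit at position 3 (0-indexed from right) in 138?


0b10001010, position 3 = 1

1


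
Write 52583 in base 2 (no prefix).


52583 = 1100110101100111 in binary

1100110101100111


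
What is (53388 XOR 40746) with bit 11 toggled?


Step 1: 53388 ^ 40746 = 20390
Step 2: 20390 ^ (1 << 11) = 20390 ^ 2048 = 18342

18342


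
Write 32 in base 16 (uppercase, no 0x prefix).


32 = 20 hex

20


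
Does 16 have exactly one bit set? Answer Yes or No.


0b10000. Only one bit set => Yes

Yes


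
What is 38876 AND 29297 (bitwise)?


0b1001011111011100 & 0b111001001110001 = 0b1001001010000 = 4688

4688


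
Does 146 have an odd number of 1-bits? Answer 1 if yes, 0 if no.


0b10010010 has 3 ones => parity 1

1


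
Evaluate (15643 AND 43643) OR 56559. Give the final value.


Step 1: 15643 & 43643 = 10267
Step 2: 10267 | 56559 = 64767

64767


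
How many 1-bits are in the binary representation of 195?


0b11000011 has 4 set bits

4


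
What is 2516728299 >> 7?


0b10010110000000100011100111101011 >> 7 = 0b1001011000000010001110011 = 19661939

19661939


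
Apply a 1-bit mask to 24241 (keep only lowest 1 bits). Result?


24241 & 1 = 1

1


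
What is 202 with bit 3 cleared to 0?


202 & ~(1 << 3) = 194

194


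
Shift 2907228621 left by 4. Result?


0b10101101010010001100100111001101 << 4 = 0b101011010100100011001001110011010000 = 46515657936

46515657936


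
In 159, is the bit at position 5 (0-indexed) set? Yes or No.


0b10011111, bit 5 = 0. No

No


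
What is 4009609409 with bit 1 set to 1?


4009609409 | (1 << 1) = 4009609409 | 2 = 4009609411

4009609411


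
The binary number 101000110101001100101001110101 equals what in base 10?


101000110101001100101001110101 in decimal = 685034101

685034101


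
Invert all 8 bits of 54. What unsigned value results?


54 ^ 255 = 201

201


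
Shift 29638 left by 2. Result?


0b111001111000110 << 2 = 0b11100111100011000 = 118552

118552


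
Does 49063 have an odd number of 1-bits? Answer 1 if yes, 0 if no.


0b1011111110100111 has 12 ones => parity 0

0


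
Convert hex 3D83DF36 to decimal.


3D83DF36 hex = 1032052534 decimal

1032052534


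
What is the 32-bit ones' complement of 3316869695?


3316869695 ^ 4294967295 = 978097600

978097600


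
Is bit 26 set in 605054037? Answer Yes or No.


0b100100000100000110010001010101, bit 26 = 1. Yes

Yes


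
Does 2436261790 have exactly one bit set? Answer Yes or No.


0b10010001001101100110011110011110. Multiple bits set => No

No


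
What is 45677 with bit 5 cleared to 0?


45677 & ~(1 << 5) = 45645

45645


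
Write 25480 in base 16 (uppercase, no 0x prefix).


25480 = 6388 hex

6388


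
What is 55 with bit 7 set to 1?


55 | (1 << 7) = 55 | 128 = 183

183


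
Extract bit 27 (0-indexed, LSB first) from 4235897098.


0b11111100011110101010100100001010, position 27 = 1

1


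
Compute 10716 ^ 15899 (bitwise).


0b10100111011100 ^ 0b11111000011011 = 0b1011111000111 = 6087

6087


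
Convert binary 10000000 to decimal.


10000000 in decimal = 128

128


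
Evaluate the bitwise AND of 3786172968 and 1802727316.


0b11100001101011000110101000101000 & 0b1101011011100110110111110010100 = 0b1100001001000000110101000000000 = 1629514240

1629514240


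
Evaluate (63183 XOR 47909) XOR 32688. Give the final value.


Step 1: 63183 ^ 47909 = 19946
Step 2: 19946 ^ 32688 = 12890

12890


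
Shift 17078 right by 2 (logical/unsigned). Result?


0b100001010110110 >> 2 = 0b1000010101101 = 4269

4269


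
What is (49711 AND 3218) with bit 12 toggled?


Step 1: 49711 & 3218 = 2
Step 2: 2 ^ (1 << 12) = 2 ^ 4096 = 4098

4098


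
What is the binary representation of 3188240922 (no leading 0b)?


3188240922 = 10111110000010001011001000011010 in binary

10111110000010001011001000011010


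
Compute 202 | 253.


0b11001010 | 0b11111101 = 0b11111111 = 255

255


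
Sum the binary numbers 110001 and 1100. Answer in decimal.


110001 + 1100 = 111101 = 61

61


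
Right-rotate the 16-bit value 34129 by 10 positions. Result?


Rotate 0b1000010101010001 right by 10 (16-bit) = 0b101010001100001 = 21601

21601


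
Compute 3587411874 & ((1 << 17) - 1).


3587411874 & 131071 = 102306

102306


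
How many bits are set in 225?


0b11100001 has 4 set bits

4


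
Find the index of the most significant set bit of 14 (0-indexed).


0b1110. Highest set bit at position 3

3


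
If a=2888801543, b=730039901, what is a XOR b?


2888801543 ^ 730039901 = 2276203354

2276203354


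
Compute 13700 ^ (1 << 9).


13700 ^ (1 << 9) = 13700 ^ 512 = 14212

14212


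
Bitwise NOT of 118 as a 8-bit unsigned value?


~0b1110110 = 0b10001001 = 137 (8-bit unsigned)

137


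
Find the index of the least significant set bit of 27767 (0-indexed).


0b110110001110111. Lowest set bit at position 0

0


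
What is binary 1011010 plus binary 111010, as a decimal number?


1011010 + 111010 = 10010100 = 148

148


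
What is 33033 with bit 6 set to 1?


33033 | (1 << 6) = 33033 | 64 = 33097

33097


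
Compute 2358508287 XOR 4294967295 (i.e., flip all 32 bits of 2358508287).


2358508287 ^ 4294967295 = 1936459008

1936459008


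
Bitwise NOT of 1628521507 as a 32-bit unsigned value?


~0b1100001000100010100010000100011 = 0b10011110111011101011101111011100 = 2666445788 (32-bit unsigned)

2666445788


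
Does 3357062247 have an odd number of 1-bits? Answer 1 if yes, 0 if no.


0b11001000000110001011010001100111 has 14 ones => parity 0

0


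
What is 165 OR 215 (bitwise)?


0b10100101 | 0b11010111 = 0b11110111 = 247

247


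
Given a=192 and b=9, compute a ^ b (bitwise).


192 ^ 9 = 201

201


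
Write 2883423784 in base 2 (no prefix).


2883423784 = 10101011110111011000111000101000 in binary

10101011110111011000111000101000


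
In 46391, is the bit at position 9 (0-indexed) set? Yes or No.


0b1011010100110111, bit 9 = 0. No

No


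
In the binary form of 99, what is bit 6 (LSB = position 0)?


0b1100011, position 6 = 1

1


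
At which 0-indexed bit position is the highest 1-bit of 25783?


0b110010010110111. Highest set bit at position 14

14


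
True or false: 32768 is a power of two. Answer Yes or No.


0b1000000000000000. Only one bit set => Yes

Yes


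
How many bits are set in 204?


0b11001100 has 4 set bits

4


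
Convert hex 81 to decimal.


81 hex = 129 decimal

129


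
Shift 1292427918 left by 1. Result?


0b1001101000010001110001010001110 << 1 = 0b10011010000100011100010100011100 = 2584855836

2584855836


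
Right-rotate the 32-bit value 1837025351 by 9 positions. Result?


Rotate 0b1101101011111101100100001000111 right by 9 (32-bit) = 0b100011101101101011111101100100 = 599179108

599179108


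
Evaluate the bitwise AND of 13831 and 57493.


0b11011000000111 & 0b1110000010010101 = 0b10000000000101 = 8197

8197


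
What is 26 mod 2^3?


26 & 7 = 2

2


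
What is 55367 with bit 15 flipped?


55367 ^ (1 << 15) = 55367 ^ 32768 = 22599

22599


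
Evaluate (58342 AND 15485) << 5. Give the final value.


Step 1: 58342 & 15485 = 8292
Step 2: 8292 << 5 = 265344

265344


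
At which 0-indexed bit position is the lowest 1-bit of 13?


0b1101. Lowest set bit at position 0

0


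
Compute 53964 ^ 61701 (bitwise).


0b1101001011001100 ^ 0b1111000100000101 = 0b10001111001001 = 9161

9161


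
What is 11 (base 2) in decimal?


11 in decimal = 3

3


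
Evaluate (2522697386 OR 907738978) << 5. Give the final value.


Step 1: 2522697386 | 907738978 = 3059744746
Step 2: 3059744746 << 5 = 97911831872

97911831872


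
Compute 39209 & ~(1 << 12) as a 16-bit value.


39209 & ~(1 << 12) = 35113

35113


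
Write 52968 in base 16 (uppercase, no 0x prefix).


52968 = CEE8 hex

CEE8


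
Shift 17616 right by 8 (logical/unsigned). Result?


0b100010011010000 >> 8 = 0b1000100 = 68

68


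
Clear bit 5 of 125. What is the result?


125 & ~(1 << 5) = 93

93


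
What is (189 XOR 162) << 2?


Step 1: 189 ^ 162 = 31
Step 2: 31 << 2 = 124

124


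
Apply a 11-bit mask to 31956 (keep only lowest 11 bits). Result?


31956 & 2047 = 1236

1236


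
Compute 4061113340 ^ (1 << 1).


4061113340 ^ (1 << 1) = 4061113340 ^ 2 = 4061113342

4061113342


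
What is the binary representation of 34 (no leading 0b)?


34 = 100010 in binary

100010


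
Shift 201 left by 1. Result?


0b11001001 << 1 = 0b110010010 = 402

402


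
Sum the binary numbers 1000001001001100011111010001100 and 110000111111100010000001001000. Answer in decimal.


1000001001001100011111010001100 + 110000111111100010000001001000 = 1110010001001000101111011010100 = 1914986196

1914986196


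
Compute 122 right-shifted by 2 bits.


0b1111010 >> 2 = 0b11110 = 30

30


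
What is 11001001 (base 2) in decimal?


11001001 in decimal = 201

201


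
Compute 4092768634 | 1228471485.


0b11110011111100101011000101111010 | 0b1001001001110001111110010111101 = 0b11111011111110101111110111111111 = 4227530239

4227530239


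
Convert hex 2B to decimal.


2B hex = 43 decimal

43


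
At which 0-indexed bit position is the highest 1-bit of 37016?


0b1001000010011000. Highest set bit at position 15

15


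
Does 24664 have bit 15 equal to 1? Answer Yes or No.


0b110000001011000, bit 15 = 0. No

No


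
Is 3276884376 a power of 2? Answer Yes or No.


0b11000011010100010100100110011000. Multiple bits set => No

No


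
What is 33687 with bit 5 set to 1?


33687 | (1 << 5) = 33687 | 32 = 33719

33719


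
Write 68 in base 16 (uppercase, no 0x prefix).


68 = 44 hex

44


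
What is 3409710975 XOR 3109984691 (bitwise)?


0b11001011001111000000111101111111 ^ 0b10111001010111101001100110110011 = 0b1110010011000101001011011001100 = 1919063756

1919063756


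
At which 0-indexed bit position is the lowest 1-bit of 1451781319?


0b1010110100010000110110011000111. Lowest set bit at position 0

0


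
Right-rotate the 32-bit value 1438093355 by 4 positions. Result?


Rotate 0b1010101101101111001000000101011 right by 4 (32-bit) = 0b10110101010110110111100100000010 = 3042670850

3042670850


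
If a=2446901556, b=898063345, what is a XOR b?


2446901556 ^ 898063345 = 2757728965

2757728965


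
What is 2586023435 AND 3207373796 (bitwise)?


0b10011010001000111001011000001011 & 0b10111111001011001010001111100100 = 0b10011010001000001000001000000000 = 2585821696

2585821696


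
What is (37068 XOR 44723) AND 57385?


Step 1: 37068 ^ 44723 = 15999
Step 2: 15999 & 57385 = 8233

8233


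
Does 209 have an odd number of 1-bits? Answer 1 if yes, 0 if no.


0b11010001 has 4 ones => parity 0

0


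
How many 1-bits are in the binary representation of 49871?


0b1100001011001111 has 9 set bits

9


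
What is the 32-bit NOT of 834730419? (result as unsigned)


~0b110001110000001111100110110011 = 0b11001110001111110000011001001100 = 3460236876 (32-bit unsigned)

3460236876


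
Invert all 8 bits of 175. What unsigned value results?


175 ^ 255 = 80

80


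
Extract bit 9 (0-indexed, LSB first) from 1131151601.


0b1000011011011000000000011110001, position 9 = 0

0


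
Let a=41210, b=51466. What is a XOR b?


41210 ^ 51466 = 27120

27120


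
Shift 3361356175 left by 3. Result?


0b11001000010110100011100110001111 << 3 = 0b11001000010110100011100110001111000 = 26890849400

26890849400


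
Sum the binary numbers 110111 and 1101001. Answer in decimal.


110111 + 1101001 = 10100000 = 160

160


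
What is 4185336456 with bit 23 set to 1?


4185336456 | (1 << 23) = 4185336456 | 8388608 = 4193725064

4193725064


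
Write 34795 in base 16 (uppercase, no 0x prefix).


34795 = 87EB hex

87EB


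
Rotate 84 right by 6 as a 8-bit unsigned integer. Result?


Rotate 0b1010100 right by 6 (8-bit) = 0b1010001 = 81

81


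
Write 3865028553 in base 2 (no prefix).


3865028553 = 11100110010111111010011111001001 in binary

11100110010111111010011111001001


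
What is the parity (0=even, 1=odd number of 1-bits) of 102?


0b1100110 has 4 ones => parity 0

0


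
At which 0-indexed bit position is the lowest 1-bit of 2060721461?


0b1111010110101000001110100110101. Lowest set bit at position 0

0


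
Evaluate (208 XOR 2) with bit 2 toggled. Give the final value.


Step 1: 208 ^ 2 = 210
Step 2: 210 ^ (1 << 2) = 210 ^ 4 = 214

214


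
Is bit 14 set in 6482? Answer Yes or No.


0b1100101010010, bit 14 = 0. No

No


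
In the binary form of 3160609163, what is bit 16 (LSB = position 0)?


0b10111100011000110001000110001011, position 16 = 1

1


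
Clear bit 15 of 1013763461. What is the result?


1013763461 & ~(1 << 15) = 1013730693

1013730693


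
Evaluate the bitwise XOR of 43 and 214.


0b101011 ^ 0b11010110 = 0b11111101 = 253

253


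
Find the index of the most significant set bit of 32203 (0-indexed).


0b111110111001011. Highest set bit at position 14

14


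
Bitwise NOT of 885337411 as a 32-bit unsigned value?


~0b110100110001010010110101000011 = 0b11001011001110101101001010111100 = 3409629884 (32-bit unsigned)

3409629884


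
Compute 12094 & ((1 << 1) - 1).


12094 & 1 = 0

0


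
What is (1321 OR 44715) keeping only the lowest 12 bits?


Step 1: 1321 | 44715 = 44971
Step 2: 44971 & 4095 = 4011

4011


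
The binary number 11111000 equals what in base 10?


11111000 in decimal = 248

248


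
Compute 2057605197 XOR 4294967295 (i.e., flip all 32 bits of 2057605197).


2057605197 ^ 4294967295 = 2237362098

2237362098


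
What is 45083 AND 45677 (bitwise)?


0b1011000000011011 & 0b1011001001101101 = 0b1011000000001001 = 45065

45065


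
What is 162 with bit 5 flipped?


162 ^ (1 << 5) = 162 ^ 32 = 130

130


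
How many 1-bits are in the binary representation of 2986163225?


0b10110001111111010011110000011001 has 18 set bits

18


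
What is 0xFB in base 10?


FB hex = 251 decimal

251


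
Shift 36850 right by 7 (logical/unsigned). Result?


0b1000111111110010 >> 7 = 0b100011111 = 287

287


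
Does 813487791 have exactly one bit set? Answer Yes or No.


0b110000011111001101011010101111. Multiple bits set => No

No


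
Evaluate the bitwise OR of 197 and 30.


0b11000101 | 0b11110 = 0b11011111 = 223

223


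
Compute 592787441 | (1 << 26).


592787441 | (1 << 26) = 592787441 | 67108864 = 659896305

659896305


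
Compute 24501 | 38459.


0b101111110110101 | 0b1001011000111011 = 0b1101111110111111 = 57279

57279


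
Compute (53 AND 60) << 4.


Step 1: 53 & 60 = 52
Step 2: 52 << 4 = 832

832


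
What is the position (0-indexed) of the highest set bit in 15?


0b1111. Highest set bit at position 3

3


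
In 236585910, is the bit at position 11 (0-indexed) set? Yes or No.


0b1110000110100000001110110110, bit 11 = 0. No

No


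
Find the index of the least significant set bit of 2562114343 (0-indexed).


0b10011000101101101100001100100111. Lowest set bit at position 0

0


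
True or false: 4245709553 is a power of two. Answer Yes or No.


0b11111101000100000110001011110001. Multiple bits set => No

No


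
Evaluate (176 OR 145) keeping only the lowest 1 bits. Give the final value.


Step 1: 176 | 145 = 177
Step 2: 177 & 1 = 1

1
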